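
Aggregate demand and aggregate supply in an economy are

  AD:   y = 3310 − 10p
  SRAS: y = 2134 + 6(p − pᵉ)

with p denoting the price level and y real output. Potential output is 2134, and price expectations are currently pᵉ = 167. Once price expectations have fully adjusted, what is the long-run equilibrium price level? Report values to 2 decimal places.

Short run: with pᵉ = 167, SRAS is y = 1132 + 6p. Setting AD = SRAS gives 2178 = 16p, so p = 136.13 and y = 3310 − 10p = 1948.75.
Output 1948.75 is below potential 2134, so over time expected prices fall and SRAS shifts right until y returns to 2134.
Long run: y = 2134 on the AD curve gives 2134 = 3310 − 10p, so p = 117.60.

Long-run p = 117.60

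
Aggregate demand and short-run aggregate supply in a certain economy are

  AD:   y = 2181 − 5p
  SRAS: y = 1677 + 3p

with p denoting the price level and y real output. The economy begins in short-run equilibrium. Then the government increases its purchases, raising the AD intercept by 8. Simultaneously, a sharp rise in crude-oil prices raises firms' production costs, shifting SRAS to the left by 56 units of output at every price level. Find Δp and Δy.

Δp = +8, Δy = -32

After both shocks: AD is y = 2189 − 5p and SRAS is y = 1621 + 3p.
Setting them equal: 568 = 8p, so p = 71.
y = 2189 − 5·71 = 1834.
Initially p = 63, y = 1866, so Δp = +8 and Δy = -32.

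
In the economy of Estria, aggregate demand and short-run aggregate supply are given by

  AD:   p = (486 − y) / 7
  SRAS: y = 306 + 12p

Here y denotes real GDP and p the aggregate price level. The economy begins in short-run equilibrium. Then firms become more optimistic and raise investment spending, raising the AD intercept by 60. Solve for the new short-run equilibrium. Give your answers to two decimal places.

This is a positive demand shock: AD shifts right.
New AD: y = 546 − 7p.
Set AD = SRAS: 546 − 7p = 306 + 12p, so 240 = 19p and p = 12.63.
Substituting into AD, y = 457.58.

p = 12.63, y = 457.58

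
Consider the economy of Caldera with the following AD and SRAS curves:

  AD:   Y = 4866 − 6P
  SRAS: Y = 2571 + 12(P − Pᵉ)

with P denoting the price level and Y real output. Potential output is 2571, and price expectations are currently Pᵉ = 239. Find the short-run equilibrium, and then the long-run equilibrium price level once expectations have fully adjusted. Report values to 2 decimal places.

Short run: with Pᵉ = 239, SRAS is Y = 12P − 297. Setting AD = SRAS gives 5163 = 18P, so P = 286.83 and Y = 4866 − 6P = 3145.00.
Output 3145.00 is above potential 2571, so over time expected prices rise and SRAS shifts left until Y returns to 2571.
Long run: Y = 2571 on the AD curve gives 2571 = 4866 − 6P, so P = 382.50.

Short run: P = 286.83, Y = 3145.00. Long run: P = 382.50.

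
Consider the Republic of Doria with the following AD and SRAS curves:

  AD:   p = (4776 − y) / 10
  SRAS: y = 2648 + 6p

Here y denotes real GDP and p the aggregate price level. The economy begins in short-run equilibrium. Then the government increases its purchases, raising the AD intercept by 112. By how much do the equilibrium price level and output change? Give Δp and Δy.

Δp = +7, Δy = +42

This is a positive demand shock: AD shifts right.
New AD: y = 4888 − 10p.
Set AD = SRAS: 4888 − 10p = 2648 + 6p, so 2240 = 16p and p = 140.
y = 4888 − 10·140 = 3488.
Initially p = 133, y = 3446, so Δp = +7 and Δy = +42.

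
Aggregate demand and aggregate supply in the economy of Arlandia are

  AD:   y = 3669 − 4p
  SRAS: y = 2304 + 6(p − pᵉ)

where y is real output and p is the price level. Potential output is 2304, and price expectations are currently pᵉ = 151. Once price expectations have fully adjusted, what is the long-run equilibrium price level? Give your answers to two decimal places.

Short run: with pᵉ = 151, SRAS is y = 1398 + 6p. Setting AD = SRAS gives 2271 = 10p, so p = 227.10 and y = 3669 − 4p = 2760.60.
Output 2760.60 is above potential 2304, so over time expected prices rise and SRAS shifts left until y returns to 2304.
Long run: y = 2304 on the AD curve gives 2304 = 3669 − 4p, so p = 341.25.

Long-run p = 341.25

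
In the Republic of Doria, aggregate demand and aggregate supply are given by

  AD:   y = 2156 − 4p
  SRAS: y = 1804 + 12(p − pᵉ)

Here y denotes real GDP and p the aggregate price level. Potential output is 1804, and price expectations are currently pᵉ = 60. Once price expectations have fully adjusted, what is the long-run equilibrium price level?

Long-run p = 88

Short run: with pᵉ = 60, SRAS is y = 1084 + 12p. Setting AD = SRAS gives 1072 = 16p, so p = 67 and y = 2156 − 4·67 = 1888.
Output 1888 is above potential 1804, so over time expected prices rise and SRAS shifts left until y returns to 1804.
Long run: y = 1804 on the AD curve gives 1804 = 2156 − 4p, so p = 88.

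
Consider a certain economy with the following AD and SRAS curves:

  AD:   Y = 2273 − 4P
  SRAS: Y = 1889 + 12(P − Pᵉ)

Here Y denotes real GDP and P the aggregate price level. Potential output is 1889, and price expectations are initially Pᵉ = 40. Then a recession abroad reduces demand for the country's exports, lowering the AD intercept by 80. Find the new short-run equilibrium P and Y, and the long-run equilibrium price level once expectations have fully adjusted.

Short run: P = 49, Y = 1997. Long run: P = 76.

AD shifts left: new AD is Y = 2193 − 4P. With Pᵉ = 40, SRAS is Y = 1409 + 12P.
Short run: 2193 − 4P = 1409 + 12P gives 784 = 16P, so P = 49 and Y = 2193 − 4·49 = 1997.
Y = 1997 is above potential 1889; expectations adjust and SRAS shifts left until Y = 1889.
Long run: on the new AD curve, 1889 = 2193 − 4P gives P = 76.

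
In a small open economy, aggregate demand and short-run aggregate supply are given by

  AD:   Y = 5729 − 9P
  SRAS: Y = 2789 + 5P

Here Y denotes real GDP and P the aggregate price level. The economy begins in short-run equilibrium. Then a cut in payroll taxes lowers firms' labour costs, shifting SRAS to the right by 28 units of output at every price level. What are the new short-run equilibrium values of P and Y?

P = 208, Y = 3857

This is a positive supply shock: SRAS shifts right.
New SRAS: Y = 2817 + 5P.
Set AD = SRAS: 5729 − 9P = 2817 + 5P, so 2912 = 14P and P = 208.
Y = 5729 − 9·208 = 3857.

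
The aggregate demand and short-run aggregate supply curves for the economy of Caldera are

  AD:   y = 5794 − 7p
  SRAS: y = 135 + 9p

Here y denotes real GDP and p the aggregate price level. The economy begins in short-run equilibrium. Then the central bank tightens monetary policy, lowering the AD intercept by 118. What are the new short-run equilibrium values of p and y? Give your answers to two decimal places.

This is a negative demand shock: AD shifts left.
New AD: y = 5676 − 7p.
Set AD = SRAS: 5676 − 7p = 135 + 9p, so 5541 = 16p and p = 346.31.
Substituting into AD, y = 3251.81.

p = 346.31, y = 3251.81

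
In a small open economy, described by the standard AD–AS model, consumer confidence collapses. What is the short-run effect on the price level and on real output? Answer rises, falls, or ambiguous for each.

This is a negative demand shock: AD shifts left.
Moving along the upward-sloping SRAS curve, P falls and Y falls.

Price level: falls; output: falls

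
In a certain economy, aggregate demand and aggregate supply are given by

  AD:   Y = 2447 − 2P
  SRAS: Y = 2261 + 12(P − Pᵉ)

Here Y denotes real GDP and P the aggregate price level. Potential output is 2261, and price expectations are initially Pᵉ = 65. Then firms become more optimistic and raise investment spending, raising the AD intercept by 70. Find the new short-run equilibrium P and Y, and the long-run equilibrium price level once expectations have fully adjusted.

Short run: P = 74, Y = 2369. Long run: P = 128.

AD shifts right: new AD is Y = 2517 − 2P. With Pᵉ = 65, SRAS is Y = 1481 + 12P.
Short run: 2517 − 2P = 1481 + 12P gives 1036 = 14P, so P = 74 and Y = 2517 − 2·74 = 2369.
Y = 2369 is above potential 2261; expectations adjust and SRAS shifts left until Y = 2261.
Long run: on the new AD curve, 2261 = 2517 − 2P gives P = 128.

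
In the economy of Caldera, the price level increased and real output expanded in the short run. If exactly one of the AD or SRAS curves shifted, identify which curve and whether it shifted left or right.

P rose and Y rose. An AD shift moves P and Y in the same direction; an SRAS shift moves them in opposite directions.
Here P and Y moved in the same direction, so the AD curve shifted.
Since Y rose, AD shifted right.

AD shifted right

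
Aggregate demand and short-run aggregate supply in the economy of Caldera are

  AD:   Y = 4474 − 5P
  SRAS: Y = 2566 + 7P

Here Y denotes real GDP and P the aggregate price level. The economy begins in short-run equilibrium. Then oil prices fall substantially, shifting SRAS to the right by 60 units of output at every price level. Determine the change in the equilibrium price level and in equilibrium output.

ΔP = -5, ΔY = +25

This is a positive supply shock: SRAS shifts right.
New SRAS: Y = 2626 + 7P.
Set AD = SRAS: 4474 − 5P = 2626 + 7P, so 1848 = 12P and P = 154.
Y = 4474 − 5·154 = 3704.
Initially P = 159, Y = 3679, so ΔP = -5 and ΔY = +25.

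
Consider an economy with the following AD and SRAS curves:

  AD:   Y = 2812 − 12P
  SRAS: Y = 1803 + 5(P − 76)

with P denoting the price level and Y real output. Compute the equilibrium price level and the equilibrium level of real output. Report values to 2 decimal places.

P = 81.71, Y = 1831.53

Write SRAS as Y = 1803 + 5P − 380 = 1423 + 5P.
Set AD = SRAS: 2812 − 12P = 1423 + 5P, so 1389 = 17P and P = 81.71.
Substituting into AD, Y = 2812 − 12P = 1831.53.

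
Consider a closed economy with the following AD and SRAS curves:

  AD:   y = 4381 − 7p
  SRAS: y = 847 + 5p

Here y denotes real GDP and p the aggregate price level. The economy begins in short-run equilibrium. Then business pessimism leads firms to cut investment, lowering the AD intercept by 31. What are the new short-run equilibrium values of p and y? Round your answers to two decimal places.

This is a negative demand shock: AD shifts left.
New AD: y = 4350 − 7p.
Set AD = SRAS: 4350 − 7p = 847 + 5p, so 3503 = 12p and p = 291.92.
Substituting into AD, y = 2306.58.

p = 291.92, y = 2306.58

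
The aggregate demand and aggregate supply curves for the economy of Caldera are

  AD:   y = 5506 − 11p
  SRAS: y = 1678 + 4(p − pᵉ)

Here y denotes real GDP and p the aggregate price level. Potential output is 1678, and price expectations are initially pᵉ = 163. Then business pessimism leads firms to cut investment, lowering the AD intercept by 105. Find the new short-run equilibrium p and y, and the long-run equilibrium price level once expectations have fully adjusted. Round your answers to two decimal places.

Short run: p = 291.67, y = 2192.67. Long run: p = 338.45.

AD shifts left: new AD is y = 5401 − 11p. With pᵉ = 163, SRAS is y = 1026 + 4p.
Short run: 5401 − 11p = 1026 + 4p gives 4375 = 15p, so p = 291.67 and y = 5401 − 11p = 2192.67.
y = 2192.67 is above potential 1678; expectations adjust and SRAS shifts left until y = 1678.
Long run: on the new AD curve, 1678 = 5401 − 11p gives p = 338.45.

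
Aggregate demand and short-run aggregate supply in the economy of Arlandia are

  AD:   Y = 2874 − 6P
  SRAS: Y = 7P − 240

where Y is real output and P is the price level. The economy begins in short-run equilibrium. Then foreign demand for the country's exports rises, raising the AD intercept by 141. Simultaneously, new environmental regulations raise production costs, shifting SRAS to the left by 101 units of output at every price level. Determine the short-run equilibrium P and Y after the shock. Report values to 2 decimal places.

After both shocks: AD is Y = 3015 − 6P and SRAS is Y = 7P − 341.
Setting them equal: 3356 = 13P, so P = 258.15.
Substituting into AD, Y = 1466.08.

P = 258.15, Y = 1466.08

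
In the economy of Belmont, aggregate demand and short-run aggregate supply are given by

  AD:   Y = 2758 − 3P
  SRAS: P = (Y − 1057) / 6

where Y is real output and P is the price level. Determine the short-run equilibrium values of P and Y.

Rearrange SRAS to Y = 1057 + 6P.
Set AD = SRAS: 2758 − 3P = 1057 + 6P, so 1701 = 9P and P = 189.
Then Y = 2758 − 3·189 = 2191.

P = 189, Y = 2191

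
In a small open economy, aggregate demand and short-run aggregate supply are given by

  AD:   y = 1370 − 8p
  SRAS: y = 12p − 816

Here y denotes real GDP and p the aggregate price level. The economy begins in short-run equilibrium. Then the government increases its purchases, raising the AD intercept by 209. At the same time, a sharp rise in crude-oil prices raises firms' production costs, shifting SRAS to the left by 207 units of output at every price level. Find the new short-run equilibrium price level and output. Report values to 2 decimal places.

p = 130.10, y = 538.20

After both shocks: AD is y = 1579 − 8p and SRAS is y = 12p − 1023.
Setting them equal: 2602 = 20p, so p = 130.10.
Substituting into AD, y = 538.20.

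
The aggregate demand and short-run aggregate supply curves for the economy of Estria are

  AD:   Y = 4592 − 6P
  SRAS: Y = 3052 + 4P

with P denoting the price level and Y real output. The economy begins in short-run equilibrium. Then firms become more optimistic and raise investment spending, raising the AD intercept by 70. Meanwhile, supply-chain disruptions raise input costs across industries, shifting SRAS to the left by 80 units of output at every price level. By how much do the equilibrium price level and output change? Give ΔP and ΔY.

ΔP = +15, ΔY = -20

After both shocks: AD is Y = 4662 − 6P and SRAS is Y = 2972 + 4P.
Setting them equal: 1690 = 10P, so P = 169.
Y = 4662 − 6·169 = 3648.
Initially P = 154, Y = 3668, so ΔP = +15 and ΔY = -20.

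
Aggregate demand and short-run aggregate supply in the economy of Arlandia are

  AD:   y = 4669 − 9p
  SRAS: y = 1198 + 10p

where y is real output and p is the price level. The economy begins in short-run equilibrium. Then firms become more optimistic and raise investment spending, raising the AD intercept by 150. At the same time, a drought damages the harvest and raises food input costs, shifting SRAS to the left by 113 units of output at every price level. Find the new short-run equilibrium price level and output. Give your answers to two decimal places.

After both shocks: AD is y = 4819 − 9p and SRAS is y = 1085 + 10p.
Setting them equal: 3734 = 19p, so p = 196.53.
Substituting into AD, y = 3050.26.

p = 196.53, y = 3050.26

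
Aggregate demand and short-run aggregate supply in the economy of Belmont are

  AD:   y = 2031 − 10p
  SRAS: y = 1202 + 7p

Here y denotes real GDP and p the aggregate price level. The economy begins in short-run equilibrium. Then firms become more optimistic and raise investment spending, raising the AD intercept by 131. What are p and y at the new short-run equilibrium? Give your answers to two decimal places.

p = 56.47, y = 1597.29

This is a positive demand shock: AD shifts right.
New AD: y = 2162 − 10p.
Set AD = SRAS: 2162 − 10p = 1202 + 7p, so 960 = 17p and p = 56.47.
Substituting into AD, y = 1597.29.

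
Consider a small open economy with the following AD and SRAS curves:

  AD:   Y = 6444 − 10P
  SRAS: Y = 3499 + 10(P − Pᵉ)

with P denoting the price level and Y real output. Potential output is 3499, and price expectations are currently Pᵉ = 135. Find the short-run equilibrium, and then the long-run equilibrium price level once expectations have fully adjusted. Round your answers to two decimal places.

Short run: P = 214.75, Y = 4296.50. Long run: P = 294.50.

Short run: with Pᵉ = 135, SRAS is Y = 2149 + 10P. Setting AD = SRAS gives 4295 = 20P, so P = 214.75 and Y = 6444 − 10P = 4296.50.
Output 4296.50 is above potential 3499, so over time expected prices rise and SRAS shifts left until Y returns to 3499.
Long run: Y = 3499 on the AD curve gives 3499 = 6444 − 10P, so P = 294.50.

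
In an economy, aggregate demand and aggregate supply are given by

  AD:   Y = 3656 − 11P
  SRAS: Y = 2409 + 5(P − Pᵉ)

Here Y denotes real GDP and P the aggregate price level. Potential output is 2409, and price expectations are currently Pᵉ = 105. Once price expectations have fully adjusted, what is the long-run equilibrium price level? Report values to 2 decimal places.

Short run: with Pᵉ = 105, SRAS is Y = 1884 + 5P. Setting AD = SRAS gives 1772 = 16P, so P = 110.75 and Y = 3656 − 11P = 2437.75.
Output 2437.75 is above potential 2409, so over time expected prices rise and SRAS shifts left until Y returns to 2409.
Long run: Y = 2409 on the AD curve gives 2409 = 3656 − 11P, so P = 113.36.

Long-run P = 113.36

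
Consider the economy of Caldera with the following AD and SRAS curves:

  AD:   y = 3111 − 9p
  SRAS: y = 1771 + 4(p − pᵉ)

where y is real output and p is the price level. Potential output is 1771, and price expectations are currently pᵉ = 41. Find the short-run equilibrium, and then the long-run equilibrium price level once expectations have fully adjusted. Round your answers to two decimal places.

Short run: p = 115.69, y = 2069.77. Long run: p = 148.89.

Short run: with pᵉ = 41, SRAS is y = 1607 + 4p. Setting AD = SRAS gives 1504 = 13p, so p = 115.69 and y = 3111 − 9p = 2069.77.
Output 2069.77 is above potential 1771, so over time expected prices rise and SRAS shifts left until y returns to 1771.
Long run: y = 1771 on the AD curve gives 1771 = 3111 − 9p, so p = 148.89.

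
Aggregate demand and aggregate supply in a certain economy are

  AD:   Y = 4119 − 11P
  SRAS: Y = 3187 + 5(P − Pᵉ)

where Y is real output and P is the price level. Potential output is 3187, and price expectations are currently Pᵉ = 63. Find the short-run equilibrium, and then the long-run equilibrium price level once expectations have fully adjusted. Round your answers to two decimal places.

Short run: P = 77.94, Y = 3261.69. Long run: P = 84.73.

Short run: with Pᵉ = 63, SRAS is Y = 2872 + 5P. Setting AD = SRAS gives 1247 = 16P, so P = 77.94 and Y = 4119 − 11P = 3261.69.
Output 3261.69 is above potential 3187, so over time expected prices rise and SRAS shifts left until Y returns to 3187.
Long run: Y = 3187 on the AD curve gives 3187 = 4119 − 11P, so P = 84.73.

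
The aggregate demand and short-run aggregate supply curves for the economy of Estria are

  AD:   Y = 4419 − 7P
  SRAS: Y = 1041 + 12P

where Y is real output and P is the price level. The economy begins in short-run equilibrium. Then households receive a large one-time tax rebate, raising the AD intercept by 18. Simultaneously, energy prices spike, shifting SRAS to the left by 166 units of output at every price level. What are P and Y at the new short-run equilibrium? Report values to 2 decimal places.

P = 187.47, Y = 3124.68

After both shocks: AD is Y = 4437 − 7P and SRAS is Y = 875 + 12P.
Setting them equal: 3562 = 19P, so P = 187.47.
Substituting into AD, Y = 3124.68.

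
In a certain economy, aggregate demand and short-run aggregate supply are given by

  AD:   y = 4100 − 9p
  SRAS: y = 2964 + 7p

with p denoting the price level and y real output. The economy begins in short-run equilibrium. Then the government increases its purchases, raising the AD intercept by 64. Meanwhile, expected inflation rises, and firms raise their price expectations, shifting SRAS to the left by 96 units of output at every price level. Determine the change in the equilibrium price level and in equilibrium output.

After both shocks: AD is y = 4164 − 9p and SRAS is y = 2868 + 7p.
Setting them equal: 1296 = 16p, so p = 81.
y = 4164 − 9·81 = 3435.
Initially p = 71, y = 3461, so Δp = +10 and Δy = -26.

Δp = +10, Δy = -26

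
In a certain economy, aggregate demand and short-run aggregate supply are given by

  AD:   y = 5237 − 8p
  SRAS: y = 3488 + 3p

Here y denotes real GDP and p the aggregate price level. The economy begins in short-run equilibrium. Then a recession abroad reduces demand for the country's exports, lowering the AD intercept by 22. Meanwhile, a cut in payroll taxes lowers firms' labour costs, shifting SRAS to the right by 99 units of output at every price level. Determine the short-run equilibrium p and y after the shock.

p = 148, y = 4031

After both shocks: AD is y = 5215 − 8p and SRAS is y = 3587 + 3p.
Setting them equal: 1628 = 11p, so p = 148.
y = 5215 − 8·148 = 4031.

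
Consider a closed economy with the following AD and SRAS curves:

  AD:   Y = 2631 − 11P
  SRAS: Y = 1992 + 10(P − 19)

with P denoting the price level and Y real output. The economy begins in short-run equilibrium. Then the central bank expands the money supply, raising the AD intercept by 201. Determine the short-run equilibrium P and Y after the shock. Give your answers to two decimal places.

This is a positive demand shock: AD shifts right.
New AD: Y = 2832 − 11P.
SRAS can be written Y = 1802 + 10P.
Set AD = SRAS: 2832 − 11P = 1802 + 10P, so 1030 = 21P and P = 49.05.
Substituting into AD, Y = 2292.48.

P = 49.05, Y = 2292.48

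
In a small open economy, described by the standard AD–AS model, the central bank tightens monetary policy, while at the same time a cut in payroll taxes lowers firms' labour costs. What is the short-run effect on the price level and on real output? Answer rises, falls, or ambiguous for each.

Price level: falls; output: ambiguous

The first event is a negative demand shock: AD shifts left, which by itself pushes P down and Y down.
The second is a favourable supply shock: SRAS shifts right, which by itself pushes P down and Y up.
Both shocks push P down, so P falls. The two shocks push Y in opposite directions, so the effect on Y is ambiguous.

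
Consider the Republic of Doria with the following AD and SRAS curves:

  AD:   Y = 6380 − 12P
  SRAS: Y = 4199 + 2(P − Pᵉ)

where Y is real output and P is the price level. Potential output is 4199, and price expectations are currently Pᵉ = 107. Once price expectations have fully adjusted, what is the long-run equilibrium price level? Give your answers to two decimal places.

Long-run P = 181.75

Short run: with Pᵉ = 107, SRAS is Y = 3985 + 2P. Setting AD = SRAS gives 2395 = 14P, so P = 171.07 and Y = 6380 − 12P = 4327.14.
Output 4327.14 is above potential 4199, so over time expected prices rise and SRAS shifts left until Y returns to 4199.
Long run: Y = 4199 on the AD curve gives 4199 = 6380 − 12P, so P = 181.75.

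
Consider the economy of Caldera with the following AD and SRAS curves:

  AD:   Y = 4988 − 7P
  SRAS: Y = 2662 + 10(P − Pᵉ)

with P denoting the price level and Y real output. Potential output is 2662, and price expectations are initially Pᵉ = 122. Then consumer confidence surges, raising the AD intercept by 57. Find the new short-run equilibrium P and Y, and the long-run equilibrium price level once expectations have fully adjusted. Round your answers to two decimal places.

AD shifts right: new AD is Y = 5045 − 7P. With Pᵉ = 122, SRAS is Y = 1442 + 10P.
Short run: 5045 − 7P = 1442 + 10P gives 3603 = 17P, so P = 211.94 and Y = 5045 − 7P = 3561.41.
Y = 3561.41 is above potential 2662; expectations adjust and SRAS shifts left until Y = 2662.
Long run: on the new AD curve, 2662 = 5045 − 7P gives P = 340.43.

Short run: P = 211.94, Y = 3561.41. Long run: P = 340.43.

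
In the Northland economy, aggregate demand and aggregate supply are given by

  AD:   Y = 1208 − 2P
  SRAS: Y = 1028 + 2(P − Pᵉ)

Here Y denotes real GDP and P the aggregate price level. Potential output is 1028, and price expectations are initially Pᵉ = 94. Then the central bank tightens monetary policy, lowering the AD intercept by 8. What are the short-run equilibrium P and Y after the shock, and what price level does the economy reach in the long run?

Short run: P = 90, Y = 1020. Long run: P = 86.

AD shifts left: new AD is Y = 1200 − 2P. With Pᵉ = 94, SRAS is Y = 840 + 2P.
Short run: 1200 − 2P = 840 + 2P gives 360 = 4P, so P = 90 and Y = 1200 − 2·90 = 1020.
Y = 1020 is below potential 1028; expectations adjust and SRAS shifts right until Y = 1028.
Long run: on the new AD curve, 1028 = 1200 − 2P gives P = 86.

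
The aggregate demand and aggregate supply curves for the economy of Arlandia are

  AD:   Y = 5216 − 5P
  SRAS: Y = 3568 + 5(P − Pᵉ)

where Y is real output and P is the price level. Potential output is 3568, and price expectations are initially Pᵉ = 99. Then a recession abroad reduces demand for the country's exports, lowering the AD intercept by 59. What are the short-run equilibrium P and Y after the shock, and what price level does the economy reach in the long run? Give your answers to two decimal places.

AD shifts left: new AD is Y = 5157 − 5P. With Pᵉ = 99, SRAS is Y = 3073 + 5P.
Short run: 5157 − 5P = 3073 + 5P gives 2084 = 10P, so P = 208.40 and Y = 5157 − 5P = 4115.00.
Y = 4115.00 is above potential 3568; expectations adjust and SRAS shifts left until Y = 3568.
Long run: on the new AD curve, 3568 = 5157 − 5P gives P = 317.80.

Short run: P = 208.40, Y = 4115.00. Long run: P = 317.80.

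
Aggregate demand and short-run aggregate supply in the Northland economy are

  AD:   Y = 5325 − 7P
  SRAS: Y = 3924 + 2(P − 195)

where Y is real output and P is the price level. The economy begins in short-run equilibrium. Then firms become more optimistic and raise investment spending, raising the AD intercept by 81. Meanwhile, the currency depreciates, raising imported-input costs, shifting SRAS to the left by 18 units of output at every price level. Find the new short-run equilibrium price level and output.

P = 210, Y = 3936

After both shocks: AD is Y = 5406 − 7P and SRAS is Y = 3516 + 2P.
Setting them equal: 1890 = 9P, so P = 210.
Y = 5406 − 7·210 = 3936.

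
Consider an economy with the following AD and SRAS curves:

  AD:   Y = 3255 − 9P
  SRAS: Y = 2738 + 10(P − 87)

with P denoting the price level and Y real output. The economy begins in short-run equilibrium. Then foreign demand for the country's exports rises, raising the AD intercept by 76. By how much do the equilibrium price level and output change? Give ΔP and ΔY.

ΔP = +4, ΔY = +40

This is a positive demand shock: AD shifts right.
New AD: Y = 3331 − 9P.
SRAS can be written Y = 1868 + 10P.
Set AD = SRAS: 3331 − 9P = 1868 + 10P, so 1463 = 19P and P = 77.
Y = 3331 − 9·77 = 2638.
Initially P = 73, Y = 2598, so ΔP = +4 and ΔY = +40.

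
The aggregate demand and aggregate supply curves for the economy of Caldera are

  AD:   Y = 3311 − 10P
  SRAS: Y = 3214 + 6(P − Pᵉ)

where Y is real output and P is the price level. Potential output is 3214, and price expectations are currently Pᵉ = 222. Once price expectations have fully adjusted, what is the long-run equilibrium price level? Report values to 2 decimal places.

Short run: with Pᵉ = 222, SRAS is Y = 1882 + 6P. Setting AD = SRAS gives 1429 = 16P, so P = 89.31 and Y = 3311 − 10P = 2417.88.
Output 2417.88 is below potential 3214, so over time expected prices fall and SRAS shifts right until Y returns to 3214.
Long run: Y = 3214 on the AD curve gives 3214 = 3311 − 10P, so P = 9.70.

Long-run P = 9.70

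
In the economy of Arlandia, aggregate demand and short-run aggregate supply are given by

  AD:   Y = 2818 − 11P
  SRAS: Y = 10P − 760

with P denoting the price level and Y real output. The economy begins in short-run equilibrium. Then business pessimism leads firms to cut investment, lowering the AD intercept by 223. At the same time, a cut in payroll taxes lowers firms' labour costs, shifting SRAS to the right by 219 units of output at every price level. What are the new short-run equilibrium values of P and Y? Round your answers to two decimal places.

After both shocks: AD is Y = 2595 − 11P and SRAS is Y = 10P − 541.
Setting them equal: 3136 = 21P, so P = 149.33.
Substituting into AD, Y = 952.33.

P = 149.33, Y = 952.33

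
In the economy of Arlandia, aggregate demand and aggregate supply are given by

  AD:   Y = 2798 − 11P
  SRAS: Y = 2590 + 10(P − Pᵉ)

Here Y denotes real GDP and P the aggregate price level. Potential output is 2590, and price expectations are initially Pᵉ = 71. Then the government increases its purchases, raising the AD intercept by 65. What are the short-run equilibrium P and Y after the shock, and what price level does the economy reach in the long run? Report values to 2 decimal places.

Short run: P = 46.81, Y = 2348.10. Long run: P = 24.82.

AD shifts right: new AD is Y = 2863 − 11P. With Pᵉ = 71, SRAS is Y = 1880 + 10P.
Short run: 2863 − 11P = 1880 + 10P gives 983 = 21P, so P = 46.81 and Y = 2863 − 11P = 2348.10.
Y = 2348.10 is below potential 2590; expectations adjust and SRAS shifts right until Y = 2590.
Long run: on the new AD curve, 2590 = 2863 − 11P gives P = 24.82.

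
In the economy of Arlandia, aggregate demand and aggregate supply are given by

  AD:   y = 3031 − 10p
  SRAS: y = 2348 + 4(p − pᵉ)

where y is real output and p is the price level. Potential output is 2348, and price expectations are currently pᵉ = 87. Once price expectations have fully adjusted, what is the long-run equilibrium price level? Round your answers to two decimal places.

Long-run p = 68.30

Short run: with pᵉ = 87, SRAS is y = 2000 + 4p. Setting AD = SRAS gives 1031 = 14p, so p = 73.64 and y = 3031 − 10p = 2294.57.
Output 2294.57 is below potential 2348, so over time expected prices fall and SRAS shifts right until y returns to 2348.
Long run: y = 2348 on the AD curve gives 2348 = 3031 − 10p, so p = 68.30.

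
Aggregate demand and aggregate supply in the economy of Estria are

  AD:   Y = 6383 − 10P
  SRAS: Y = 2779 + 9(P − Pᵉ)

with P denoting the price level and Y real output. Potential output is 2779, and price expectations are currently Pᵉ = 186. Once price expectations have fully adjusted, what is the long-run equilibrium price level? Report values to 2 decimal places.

Long-run P = 360.40

Short run: with Pᵉ = 186, SRAS is Y = 1105 + 9P. Setting AD = SRAS gives 5278 = 19P, so P = 277.79 and Y = 6383 − 10P = 3605.11.
Output 3605.11 is above potential 2779, so over time expected prices rise and SRAS shifts left until Y returns to 2779.
Long run: Y = 2779 on the AD curve gives 2779 = 6383 − 10P, so P = 360.40.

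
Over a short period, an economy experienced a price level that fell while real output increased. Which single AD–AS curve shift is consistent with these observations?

SRAS shifted right

P fell and Y rose. An AD shift moves P and Y in the same direction; an SRAS shift moves them in opposite directions.
Here P and Y moved in opposite directions, so the SRAS curve shifted.
Since Y rose, SRAS shifted right.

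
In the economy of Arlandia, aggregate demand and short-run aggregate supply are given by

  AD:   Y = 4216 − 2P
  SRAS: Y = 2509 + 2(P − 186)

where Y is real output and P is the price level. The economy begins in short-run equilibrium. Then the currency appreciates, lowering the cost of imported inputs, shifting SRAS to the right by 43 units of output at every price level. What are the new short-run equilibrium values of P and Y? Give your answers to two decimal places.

This is a positive supply shock: SRAS shifts right.
New SRAS: Y = 2180 + 2P.
Set AD = SRAS: 4216 − 2P = 2180 + 2P, so 2036 = 4P and P = 509.00.
Substituting into AD, Y = 3198.00.

P = 509.00, Y = 3198.00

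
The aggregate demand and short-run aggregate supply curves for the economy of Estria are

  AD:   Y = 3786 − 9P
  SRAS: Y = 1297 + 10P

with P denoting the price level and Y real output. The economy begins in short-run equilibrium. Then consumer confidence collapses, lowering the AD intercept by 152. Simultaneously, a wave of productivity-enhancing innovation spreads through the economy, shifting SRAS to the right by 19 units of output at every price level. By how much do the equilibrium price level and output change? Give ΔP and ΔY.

ΔP = -9, ΔY = -71

After both shocks: AD is Y = 3634 − 9P and SRAS is Y = 1316 + 10P.
Setting them equal: 2318 = 19P, so P = 122.
Y = 3634 − 9·122 = 2536.
Initially P = 131, Y = 2607, so ΔP = -9 and ΔY = -71.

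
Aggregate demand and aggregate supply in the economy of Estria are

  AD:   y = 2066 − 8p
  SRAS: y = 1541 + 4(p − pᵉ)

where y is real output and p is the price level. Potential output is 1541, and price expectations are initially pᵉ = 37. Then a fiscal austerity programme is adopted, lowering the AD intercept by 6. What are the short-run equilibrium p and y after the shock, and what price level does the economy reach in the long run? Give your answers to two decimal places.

AD shifts left: new AD is y = 2060 − 8p. With pᵉ = 37, SRAS is y = 1393 + 4p.
Short run: 2060 − 8p = 1393 + 4p gives 667 = 12p, so p = 55.58 and y = 2060 − 8p = 1615.33.
y = 1615.33 is above potential 1541; expectations adjust and SRAS shifts left until y = 1541.
Long run: on the new AD curve, 1541 = 2060 − 8p gives p = 64.88.

Short run: p = 55.58, y = 1615.33. Long run: p = 64.88.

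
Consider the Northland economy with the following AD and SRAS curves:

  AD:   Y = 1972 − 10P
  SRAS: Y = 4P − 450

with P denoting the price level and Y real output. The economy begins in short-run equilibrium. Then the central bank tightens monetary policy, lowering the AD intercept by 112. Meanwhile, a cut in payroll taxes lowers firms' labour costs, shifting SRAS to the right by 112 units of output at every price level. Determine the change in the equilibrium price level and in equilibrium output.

ΔP = -16, ΔY = +48

After both shocks: AD is Y = 1860 − 10P and SRAS is Y = 4P − 338.
Setting them equal: 2198 = 14P, so P = 157.
Y = 1860 − 10·157 = 290.
Initially P = 173, Y = 242, so ΔP = -16 and ΔY = +48.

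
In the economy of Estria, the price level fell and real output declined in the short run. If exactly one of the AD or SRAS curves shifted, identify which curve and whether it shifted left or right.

AD shifted left

P fell and Y fell. An AD shift moves P and Y in the same direction; an SRAS shift moves them in opposite directions.
Here P and Y moved in the same direction, so the AD curve shifted.
Since Y fell, AD shifted left.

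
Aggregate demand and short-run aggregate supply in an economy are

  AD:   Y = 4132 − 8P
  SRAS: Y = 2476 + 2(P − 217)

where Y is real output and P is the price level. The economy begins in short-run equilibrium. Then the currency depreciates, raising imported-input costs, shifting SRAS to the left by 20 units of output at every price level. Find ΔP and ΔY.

ΔP = +2, ΔY = -16

This is a negative supply shock: SRAS shifts left.
New SRAS: Y = 2022 + 2P.
Set AD = SRAS: 4132 − 8P = 2022 + 2P, so 2110 = 10P and P = 211.
Y = 4132 − 8·211 = 2444.
Initially P = 209, Y = 2460, so ΔP = +2 and ΔY = -16.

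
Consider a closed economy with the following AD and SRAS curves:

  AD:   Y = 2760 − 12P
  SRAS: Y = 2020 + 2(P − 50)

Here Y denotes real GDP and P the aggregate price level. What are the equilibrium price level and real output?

Write SRAS as Y = 2020 + 2P − 100 = 1920 + 2P.
Set AD = SRAS: 2760 − 12P = 1920 + 2P, so 840 = 14P and P = 60.
Then Y = 2760 − 12·60 = 2040.

P = 60, Y = 2040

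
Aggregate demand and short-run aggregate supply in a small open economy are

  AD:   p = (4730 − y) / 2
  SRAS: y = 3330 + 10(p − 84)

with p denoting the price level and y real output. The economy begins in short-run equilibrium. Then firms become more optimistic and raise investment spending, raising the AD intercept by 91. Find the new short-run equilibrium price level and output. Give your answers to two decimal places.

This is a positive demand shock: AD shifts right.
New AD: y = 4821 − 2p.
SRAS can be written y = 2490 + 10p.
Set AD = SRAS: 4821 − 2p = 2490 + 10p, so 2331 = 12p and p = 194.25.
Substituting into AD, y = 4432.50.

p = 194.25, y = 4432.50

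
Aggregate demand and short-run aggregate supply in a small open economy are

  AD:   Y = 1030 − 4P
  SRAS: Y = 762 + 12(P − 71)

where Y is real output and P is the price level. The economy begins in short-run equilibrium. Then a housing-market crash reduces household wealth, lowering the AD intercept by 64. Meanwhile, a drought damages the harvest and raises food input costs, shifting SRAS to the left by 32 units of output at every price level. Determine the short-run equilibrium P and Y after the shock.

After both shocks: AD is Y = 966 − 4P and SRAS is Y = 12P − 122.
Setting them equal: 1088 = 16P, so P = 68.
Y = 966 − 4·68 = 694.

P = 68, Y = 694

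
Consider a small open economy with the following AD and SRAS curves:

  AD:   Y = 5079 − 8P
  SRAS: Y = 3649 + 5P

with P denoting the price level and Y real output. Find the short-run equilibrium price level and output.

P = 110, Y = 4199

Set AD = SRAS: 5079 − 8P = 3649 + 5P, so 1430 = 13P and P = 110.
Then Y = 5079 − 8·110 = 4199.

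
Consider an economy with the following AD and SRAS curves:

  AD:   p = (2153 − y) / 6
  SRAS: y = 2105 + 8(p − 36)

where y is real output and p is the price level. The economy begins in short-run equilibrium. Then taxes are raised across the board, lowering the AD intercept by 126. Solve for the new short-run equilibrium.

This is a negative demand shock: AD shifts left.
New AD: y = 2027 − 6p.
SRAS can be written y = 1817 + 8p.
Set AD = SRAS: 2027 − 6p = 1817 + 8p, so 210 = 14p and p = 15.
y = 2027 − 6·15 = 1937.

p = 15, y = 1937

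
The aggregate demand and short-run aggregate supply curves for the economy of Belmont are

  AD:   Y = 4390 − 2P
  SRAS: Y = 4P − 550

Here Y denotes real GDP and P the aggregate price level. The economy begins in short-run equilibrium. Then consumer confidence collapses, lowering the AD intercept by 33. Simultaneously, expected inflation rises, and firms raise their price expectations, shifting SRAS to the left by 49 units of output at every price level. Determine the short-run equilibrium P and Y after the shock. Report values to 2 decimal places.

After both shocks: AD is Y = 4357 − 2P and SRAS is Y = 4P − 599.
Setting them equal: 4956 = 6P, so P = 826.00.
Substituting into AD, Y = 2705.00.

P = 826.00, Y = 2705.00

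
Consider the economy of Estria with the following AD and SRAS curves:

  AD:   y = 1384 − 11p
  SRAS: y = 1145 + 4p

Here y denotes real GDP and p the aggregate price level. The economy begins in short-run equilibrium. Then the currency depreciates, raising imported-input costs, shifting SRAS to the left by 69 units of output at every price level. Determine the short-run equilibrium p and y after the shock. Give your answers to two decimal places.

p = 20.53, y = 1158.13

This is a negative supply shock: SRAS shifts left.
New SRAS: y = 1076 + 4p.
Set AD = SRAS: 1384 − 11p = 1076 + 4p, so 308 = 15p and p = 20.53.
Substituting into AD, y = 1158.13.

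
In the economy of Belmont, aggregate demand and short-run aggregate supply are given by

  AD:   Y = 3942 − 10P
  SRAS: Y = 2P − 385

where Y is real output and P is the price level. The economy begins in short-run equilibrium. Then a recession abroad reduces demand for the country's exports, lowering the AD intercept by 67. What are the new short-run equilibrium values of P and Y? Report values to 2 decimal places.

P = 355.00, Y = 325.00

This is a negative demand shock: AD shifts left.
New AD: Y = 3875 − 10P.
Set AD = SRAS: 3875 − 10P = 2P − 385, so 4260 = 12P and P = 355.00.
Substituting into AD, Y = 325.00.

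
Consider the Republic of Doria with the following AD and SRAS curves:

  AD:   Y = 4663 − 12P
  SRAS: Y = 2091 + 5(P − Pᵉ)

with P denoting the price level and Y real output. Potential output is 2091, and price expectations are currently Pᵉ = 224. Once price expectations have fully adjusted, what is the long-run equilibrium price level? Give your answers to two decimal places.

Short run: with Pᵉ = 224, SRAS is Y = 971 + 5P. Setting AD = SRAS gives 3692 = 17P, so P = 217.18 and Y = 4663 − 12P = 2056.88.
Output 2056.88 is below potential 2091, so over time expected prices fall and SRAS shifts right until Y returns to 2091.
Long run: Y = 2091 on the AD curve gives 2091 = 4663 − 12P, so P = 214.33.

Long-run P = 214.33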